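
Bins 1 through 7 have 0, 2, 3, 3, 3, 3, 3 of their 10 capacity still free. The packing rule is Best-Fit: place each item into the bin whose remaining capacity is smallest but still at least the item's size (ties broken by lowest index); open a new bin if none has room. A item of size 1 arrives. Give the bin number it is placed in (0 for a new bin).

Bins with room: bin 2 (2), bin 3 (3), bin 4 (3), bin 5 (3), bin 6 (3), bin 7 (3).
Tightest fit is bin 2 with 2 free.

2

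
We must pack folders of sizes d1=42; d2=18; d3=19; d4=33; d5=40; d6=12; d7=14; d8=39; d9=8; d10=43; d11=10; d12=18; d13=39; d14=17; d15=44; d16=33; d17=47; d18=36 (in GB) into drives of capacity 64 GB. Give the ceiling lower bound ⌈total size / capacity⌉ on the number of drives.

Total size = 42 + 18 + 19 + 33 + 40 + 12 + 14 + 39 + 8 + 43 + 10 + 18 + 39 + 17 + 44 + 33 + 47 + 36 = 512 GB.
⌈512 / 64⌉ = 8.

8 drives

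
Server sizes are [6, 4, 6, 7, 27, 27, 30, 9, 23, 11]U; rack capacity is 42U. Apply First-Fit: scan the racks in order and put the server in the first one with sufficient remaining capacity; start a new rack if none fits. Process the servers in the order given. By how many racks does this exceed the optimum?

First-Fit: [6,4,6,7,9] [27,11] [27] [30] [23] → 5 racks.
Total size 150U; any packing needs at least ⌈150/42⌉ = 4 racks.
An optimal packing achieves that bound: [30,11] [27,9,6] [27,7,6] [23,4] → 4 racks.
Excess: 5 − 4 = 1.

1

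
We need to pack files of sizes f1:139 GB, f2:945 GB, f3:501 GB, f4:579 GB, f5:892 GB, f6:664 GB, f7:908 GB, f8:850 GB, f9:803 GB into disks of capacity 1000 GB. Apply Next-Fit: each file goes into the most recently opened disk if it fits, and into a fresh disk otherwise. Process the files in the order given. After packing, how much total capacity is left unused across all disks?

disk 1: place f1 (139 GB), 861 GB left
disk 2: place f2 (945 GB), 55 GB left
disk 3: place f3 (501 GB), 499 GB left
disk 4: place f4 (579 GB), 421 GB left
disk 5: place f5 (892 GB), 108 GB left
disk 6: place f6 (664 GB), 336 GB left
disk 7: place f7 (908 GB), 92 GB left
disk 8: place f8 (850 GB), 150 GB left
disk 9: place f9 (803 GB), 197 GB left
9 disks × 1000 GB = 9000 GB; used 6281 GB; unused 2719 GB.

2719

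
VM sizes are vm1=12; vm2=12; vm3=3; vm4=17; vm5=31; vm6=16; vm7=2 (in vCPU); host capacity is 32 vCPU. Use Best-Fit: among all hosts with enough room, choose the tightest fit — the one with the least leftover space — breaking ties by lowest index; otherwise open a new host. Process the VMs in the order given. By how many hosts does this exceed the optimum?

1

Best-Fit: [12,12,3,2] [17] [31] [16] → 4 hosts.
Total size 93 vCPU; any packing needs at least ⌈93/32⌉ = 3 hosts.
An optimal packing achieves that bound: [31] [17,12,3] [16,12,2] → 3 hosts.
Excess: 4 − 3 = 1.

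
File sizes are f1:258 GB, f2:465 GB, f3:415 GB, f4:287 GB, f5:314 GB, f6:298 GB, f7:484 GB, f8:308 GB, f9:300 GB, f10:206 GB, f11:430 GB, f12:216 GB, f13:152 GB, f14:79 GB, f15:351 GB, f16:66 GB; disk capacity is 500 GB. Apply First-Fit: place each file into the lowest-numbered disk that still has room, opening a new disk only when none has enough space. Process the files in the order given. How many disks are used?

12

disk 1: place f1 (258 GB), 242 GB left
disk 2: place f2 (465 GB), 35 GB left
disk 3: place f3 (415 GB), 85 GB left
disk 4: place f4 (287 GB), 213 GB left
disk 5: place f5 (314 GB), 186 GB left
disk 6: place f6 (298 GB), 202 GB left
disk 7: place f7 (484 GB), 16 GB left
disk 8: place f8 (308 GB), 192 GB left
disk 9: place f9 (300 GB), 200 GB left
disk 1: place f10 (206 GB), 36 GB left
disk 10: place f11 (430 GB), 70 GB left
disk 11: place f12 (216 GB), 284 GB left
disk 4: place f13 (152 GB), 61 GB left
disk 3: place f14 (79 GB), 6 GB left
disk 12: place f15 (351 GB), 149 GB left
disk 5: place f16 (66 GB), 120 GB left
Final disks: [258,206] [465] [415,79] [287,152] [314,66] [298] [484] [308] [300] [430] [216] [351].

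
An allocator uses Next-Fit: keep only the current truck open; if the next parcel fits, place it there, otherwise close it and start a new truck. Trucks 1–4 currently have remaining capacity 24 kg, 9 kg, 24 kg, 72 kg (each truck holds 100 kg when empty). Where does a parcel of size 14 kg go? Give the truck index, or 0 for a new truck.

Next-Fit only looks at truck 4, which has 72 kg free.
14 kg fits there.

4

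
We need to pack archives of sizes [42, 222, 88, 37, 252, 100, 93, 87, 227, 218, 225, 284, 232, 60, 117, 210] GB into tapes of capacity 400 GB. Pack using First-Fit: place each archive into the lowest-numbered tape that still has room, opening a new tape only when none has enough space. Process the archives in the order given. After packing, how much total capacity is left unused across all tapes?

706

tape 1: place 42 GB, 358 GB left
tape 1: place 222 GB, 136 GB left
tape 1: place 88 GB, 48 GB left
tape 1: place 37 GB, 11 GB left
tape 2: place 252 GB, 148 GB left
tape 2: place 100 GB, 48 GB left
tape 3: place 93 GB, 307 GB left
tape 3: place 87 GB, 220 GB left
tape 4: place 227 GB, 173 GB left
tape 3: place 218 GB, 2 GB left
tape 5: place 225 GB, 175 GB left
tape 6: place 284 GB, 116 GB left
tape 7: place 232 GB, 168 GB left
tape 4: place 60 GB, 113 GB left
tape 5: place 117 GB, 58 GB left
tape 8: place 210 GB, 190 GB left
8 tapes × 400 GB = 3200 GB; used 2494 GB; unused 706 GB.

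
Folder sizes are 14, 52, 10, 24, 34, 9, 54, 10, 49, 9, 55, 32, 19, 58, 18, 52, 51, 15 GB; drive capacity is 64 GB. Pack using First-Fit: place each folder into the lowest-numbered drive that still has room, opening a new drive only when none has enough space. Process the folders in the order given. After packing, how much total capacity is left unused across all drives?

14 GB → drive 1 (remaining 50 GB)
52 GB → drive 2 (remaining 12 GB)
10 GB → drive 1 (remaining 40 GB)
24 GB → drive 1 (remaining 16 GB)
34 GB → drive 3 (remaining 30 GB)
9 GB → drive 1 (remaining 7 GB)
54 GB → drive 4 (remaining 10 GB)
10 GB → drive 2 (remaining 2 GB)
49 GB → drive 5 (remaining 15 GB)
9 GB → drive 3 (remaining 21 GB)
55 GB → drive 6 (remaining 9 GB)
32 GB → drive 7 (remaining 32 GB)
19 GB → drive 3 (remaining 2 GB)
58 GB → drive 8 (remaining 6 GB)
18 GB → drive 7 (remaining 14 GB)
52 GB → drive 9 (remaining 12 GB)
51 GB → drive 10 (remaining 13 GB)
15 GB → drive 5 (remaining 0 GB)
10 drives × 64 GB = 640 GB; used 565 GB; unused 75 GB.

75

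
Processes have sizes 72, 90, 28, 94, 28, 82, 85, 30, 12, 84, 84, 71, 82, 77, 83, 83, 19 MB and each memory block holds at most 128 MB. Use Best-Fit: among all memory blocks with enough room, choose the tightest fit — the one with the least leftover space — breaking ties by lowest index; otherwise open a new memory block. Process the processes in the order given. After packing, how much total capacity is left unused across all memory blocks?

Put 72 MB in memory block 1; 56 MB remain.
Put 90 MB in memory block 2; 38 MB remain.
Put 28 MB in memory block 2; 10 MB remain.
Put 94 MB in memory block 3; 34 MB remain.
Put 28 MB in memory block 3; 6 MB remain.
Put 82 MB in memory block 4; 46 MB remain.
Put 85 MB in memory block 5; 43 MB remain.
Put 30 MB in memory block 5; 13 MB remain.
Put 12 MB in memory block 5; 1 MB remain.
Put 84 MB in memory block 6; 44 MB remain.
Put 84 MB in memory block 7; 44 MB remain.
Put 71 MB in memory block 8; 57 MB remain.
Put 82 MB in memory block 9; 46 MB remain.
Put 77 MB in memory block 10; 51 MB remain.
Put 83 MB in memory block 11; 45 MB remain.
Put 83 MB in memory block 12; 45 MB remain.
Put 19 MB in memory block 6; 25 MB remain.
12 memory blocks × 128 MB = 1536 MB; used 1104 MB; unused 432 MB.

432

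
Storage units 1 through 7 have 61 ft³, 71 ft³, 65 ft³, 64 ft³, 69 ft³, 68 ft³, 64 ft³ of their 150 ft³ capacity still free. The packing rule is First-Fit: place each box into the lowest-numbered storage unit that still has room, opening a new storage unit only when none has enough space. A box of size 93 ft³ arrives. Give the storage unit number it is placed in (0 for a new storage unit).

0

No storage unit has ≥ 93 ft³ free, so a new storage unit is opened.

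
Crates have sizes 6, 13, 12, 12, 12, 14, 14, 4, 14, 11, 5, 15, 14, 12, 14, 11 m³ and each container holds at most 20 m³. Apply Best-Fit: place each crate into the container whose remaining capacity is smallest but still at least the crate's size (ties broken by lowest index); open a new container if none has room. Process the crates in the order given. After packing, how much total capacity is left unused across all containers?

77

6 m³ → container 1 (remaining 14 m³)
13 m³ → container 1 (remaining 1 m³)
12 m³ → container 2 (remaining 8 m³)
12 m³ → container 3 (remaining 8 m³)
12 m³ → container 4 (remaining 8 m³)
14 m³ → container 5 (remaining 6 m³)
14 m³ → container 6 (remaining 6 m³)
4 m³ → container 5 (remaining 2 m³)
14 m³ → container 7 (remaining 6 m³)
11 m³ → container 8 (remaining 9 m³)
5 m³ → container 6 (remaining 1 m³)
15 m³ → container 9 (remaining 5 m³)
14 m³ → container 10 (remaining 6 m³)
12 m³ → container 11 (remaining 8 m³)
14 m³ → container 12 (remaining 6 m³)
11 m³ → container 13 (remaining 9 m³)
13 containers × 20 m³ = 260 m³; used 183 m³; unused 77 m³.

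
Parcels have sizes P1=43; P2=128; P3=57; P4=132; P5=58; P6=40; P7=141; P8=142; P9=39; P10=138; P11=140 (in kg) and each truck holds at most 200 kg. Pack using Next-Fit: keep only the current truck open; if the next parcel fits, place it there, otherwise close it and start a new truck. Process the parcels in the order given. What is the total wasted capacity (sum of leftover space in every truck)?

P1 (43 kg) → truck 1 (remaining 157 kg)
P2 (128 kg) → truck 1 (remaining 29 kg)
P3 (57 kg) → truck 2 (remaining 143 kg)
P4 (132 kg) → truck 2 (remaining 11 kg)
P5 (58 kg) → truck 3 (remaining 142 kg)
P6 (40 kg) → truck 3 (remaining 102 kg)
P7 (141 kg) → truck 4 (remaining 59 kg)
P8 (142 kg) → truck 5 (remaining 58 kg)
P9 (39 kg) → truck 5 (remaining 19 kg)
P10 (138 kg) → truck 6 (remaining 62 kg)
P11 (140 kg) → truck 7 (remaining 60 kg)
7 trucks × 200 kg = 1400 kg; used 1058 kg; unused 342 kg.

342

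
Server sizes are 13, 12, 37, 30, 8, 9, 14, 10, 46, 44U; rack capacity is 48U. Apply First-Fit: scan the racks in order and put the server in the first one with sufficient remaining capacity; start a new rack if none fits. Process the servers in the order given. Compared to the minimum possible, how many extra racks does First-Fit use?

0

First-Fit: [13,12,8,9] [37,10] [30,14] [46] [44] → 5 racks.
Total size 223U; any packing needs at least ⌈223/48⌉ = 5 racks.
So 5 is already optimal.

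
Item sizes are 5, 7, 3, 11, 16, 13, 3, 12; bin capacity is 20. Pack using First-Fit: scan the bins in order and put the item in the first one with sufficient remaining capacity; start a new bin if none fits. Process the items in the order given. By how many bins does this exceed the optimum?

1

First-Fit: [5,7,3,3] [11] [16] [13] [12] → 5 bins.
Total size 70; any packing needs at least ⌈70/20⌉ = 4 bins.
An optimal packing achieves that bound: [16,3] [13,7] [12,5,3] [11] → 4 bins.
Excess: 5 − 4 = 1.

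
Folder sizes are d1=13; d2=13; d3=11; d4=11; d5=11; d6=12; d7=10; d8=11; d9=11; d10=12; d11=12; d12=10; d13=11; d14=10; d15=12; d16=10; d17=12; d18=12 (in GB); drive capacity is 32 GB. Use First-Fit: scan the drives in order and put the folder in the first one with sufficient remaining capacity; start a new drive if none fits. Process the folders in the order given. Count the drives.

8 drives

d1 (13 GB) → drive 1 (remaining 19 GB)
d2 (13 GB) → drive 1 (remaining 6 GB)
d3 (11 GB) → drive 2 (remaining 21 GB)
d4 (11 GB) → drive 2 (remaining 10 GB)
d5 (11 GB) → drive 3 (remaining 21 GB)
d6 (12 GB) → drive 3 (remaining 9 GB)
d7 (10 GB) → drive 2 (remaining 0 GB)
d8 (11 GB) → drive 4 (remaining 21 GB)
d9 (11 GB) → drive 4 (remaining 10 GB)
d10 (12 GB) → drive 5 (remaining 20 GB)
d11 (12 GB) → drive 5 (remaining 8 GB)
d12 (10 GB) → drive 4 (remaining 0 GB)
d13 (11 GB) → drive 6 (remaining 21 GB)
d14 (10 GB) → drive 6 (remaining 11 GB)
d15 (12 GB) → drive 7 (remaining 20 GB)
d16 (10 GB) → drive 6 (remaining 1 GB)
d17 (12 GB) → drive 7 (remaining 8 GB)
d18 (12 GB) → drive 8 (remaining 20 GB)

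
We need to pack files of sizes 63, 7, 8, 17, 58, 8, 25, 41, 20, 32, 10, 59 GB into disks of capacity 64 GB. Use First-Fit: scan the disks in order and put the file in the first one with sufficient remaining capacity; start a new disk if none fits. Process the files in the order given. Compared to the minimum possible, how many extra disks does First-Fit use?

0

First-Fit: [63] [7,8,17,8,20] [58] [25,32] [41,10] [59] → 6 disks.
Total size 348 GB; any packing needs at least ⌈348/64⌉ = 6 disks.
So 6 is already optimal.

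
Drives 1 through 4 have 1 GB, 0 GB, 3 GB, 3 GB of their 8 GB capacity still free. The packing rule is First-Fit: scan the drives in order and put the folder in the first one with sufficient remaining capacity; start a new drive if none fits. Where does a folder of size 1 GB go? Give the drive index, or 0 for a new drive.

1

Drives with room: drive 1 (1 GB), drive 3 (3 GB), drive 4 (3 GB).
The first with room is drive 1.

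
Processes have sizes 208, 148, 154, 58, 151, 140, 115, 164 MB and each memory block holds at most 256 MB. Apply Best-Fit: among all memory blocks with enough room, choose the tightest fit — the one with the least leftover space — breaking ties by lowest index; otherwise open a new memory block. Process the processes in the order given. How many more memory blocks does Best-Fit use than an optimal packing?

Best-Fit: [208] [148] [154,58] [151] [140,115] [164] → 6 memory blocks.
6 processes exceed 128 MB (half the capacity), and no two of those can share a memory block, so at least 6 memory blocks are needed.
So 6 is already optimal.

0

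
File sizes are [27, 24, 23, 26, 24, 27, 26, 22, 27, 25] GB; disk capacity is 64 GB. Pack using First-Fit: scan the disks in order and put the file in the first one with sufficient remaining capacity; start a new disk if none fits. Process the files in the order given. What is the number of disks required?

27 GB → disk 1 (remaining 37 GB)
24 GB → disk 1 (remaining 13 GB)
23 GB → disk 2 (remaining 41 GB)
26 GB → disk 2 (remaining 15 GB)
24 GB → disk 3 (remaining 40 GB)
27 GB → disk 3 (remaining 13 GB)
26 GB → disk 4 (remaining 38 GB)
22 GB → disk 4 (remaining 16 GB)
27 GB → disk 5 (remaining 37 GB)
25 GB → disk 5 (remaining 12 GB)
Final disks: [27,24] [23,26] [24,27] [26,22] [27,25].

5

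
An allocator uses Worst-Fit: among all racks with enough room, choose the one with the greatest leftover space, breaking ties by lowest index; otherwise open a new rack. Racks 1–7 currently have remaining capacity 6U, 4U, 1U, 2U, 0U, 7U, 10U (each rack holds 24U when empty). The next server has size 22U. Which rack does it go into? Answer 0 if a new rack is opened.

0

No rack has ≥ 22U free, so a new rack is opened.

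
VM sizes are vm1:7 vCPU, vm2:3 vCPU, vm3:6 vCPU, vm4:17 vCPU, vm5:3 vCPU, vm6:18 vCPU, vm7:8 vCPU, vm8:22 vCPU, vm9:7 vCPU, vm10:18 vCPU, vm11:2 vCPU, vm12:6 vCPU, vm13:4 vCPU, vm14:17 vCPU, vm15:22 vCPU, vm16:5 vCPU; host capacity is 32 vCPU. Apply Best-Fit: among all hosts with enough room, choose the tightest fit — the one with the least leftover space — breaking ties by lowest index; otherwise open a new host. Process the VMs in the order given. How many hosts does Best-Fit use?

7 hosts

host 1: place vm1 (7 vCPU), 25 vCPU left
host 1: place vm2 (3 vCPU), 22 vCPU left
host 1: place vm3 (6 vCPU), 16 vCPU left
host 2: place vm4 (17 vCPU), 15 vCPU left
host 2: place vm5 (3 vCPU), 12 vCPU left
host 3: place vm6 (18 vCPU), 14 vCPU left
host 2: place vm7 (8 vCPU), 4 vCPU left
host 4: place vm8 (22 vCPU), 10 vCPU left
host 4: place vm9 (7 vCPU), 3 vCPU left
host 5: place vm10 (18 vCPU), 14 vCPU left
host 4: place vm11 (2 vCPU), 1 vCPU left
host 3: place vm12 (6 vCPU), 8 vCPU left
host 2: place vm13 (4 vCPU), 0 vCPU left
host 6: place vm14 (17 vCPU), 15 vCPU left
host 7: place vm15 (22 vCPU), 10 vCPU left
host 3: place vm16 (5 vCPU), 3 vCPU left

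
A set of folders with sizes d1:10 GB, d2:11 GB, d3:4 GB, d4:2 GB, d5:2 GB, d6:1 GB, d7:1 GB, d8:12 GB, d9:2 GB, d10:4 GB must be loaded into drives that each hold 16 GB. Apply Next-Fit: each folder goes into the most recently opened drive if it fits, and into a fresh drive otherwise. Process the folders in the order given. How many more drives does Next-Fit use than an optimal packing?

Next-Fit: [10] [11,4] [2,2,1,1] [12,2] [4] → 5 drives.
Total size 49 GB; any packing needs at least ⌈49/16⌉ = 4 drives.
An optimal packing achieves that bound: [12,4] [11,4,1] [10,2,2,2] [1] → 4 drives.
Excess: 5 − 4 = 1.

1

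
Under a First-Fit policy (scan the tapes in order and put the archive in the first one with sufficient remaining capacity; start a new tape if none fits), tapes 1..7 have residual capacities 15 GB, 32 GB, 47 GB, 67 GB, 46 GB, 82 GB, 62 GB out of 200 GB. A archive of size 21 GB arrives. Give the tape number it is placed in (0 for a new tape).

Tapes with room: tape 2 (32 GB), tape 3 (47 GB), tape 4 (67 GB), tape 5 (46 GB), tape 6 (82 GB), tape 7 (62 GB).
The first with room is tape 2.

2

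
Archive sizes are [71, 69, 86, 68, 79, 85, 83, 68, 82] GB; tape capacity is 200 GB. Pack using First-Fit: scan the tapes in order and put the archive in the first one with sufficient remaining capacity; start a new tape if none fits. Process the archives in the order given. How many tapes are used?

Put 71 GB in tape 1; 129 GB remain.
Put 69 GB in tape 1; 60 GB remain.
Put 86 GB in tape 2; 114 GB remain.
Put 68 GB in tape 2; 46 GB remain.
Put 79 GB in tape 3; 121 GB remain.
Put 85 GB in tape 3; 36 GB remain.
Put 83 GB in tape 4; 117 GB remain.
Put 68 GB in tape 4; 49 GB remain.
Put 82 GB in tape 5; 118 GB remain.
Final tapes: [71,69] [86,68] [79,85] [83,68] [82].

5 tapes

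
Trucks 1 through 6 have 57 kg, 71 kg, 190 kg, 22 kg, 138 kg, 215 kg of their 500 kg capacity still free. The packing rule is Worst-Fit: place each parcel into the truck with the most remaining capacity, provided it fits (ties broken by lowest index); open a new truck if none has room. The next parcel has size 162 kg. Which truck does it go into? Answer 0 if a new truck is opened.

6

Trucks with room: truck 3 (190 kg), truck 6 (215 kg).
Most room is truck 6 with 215 kg free.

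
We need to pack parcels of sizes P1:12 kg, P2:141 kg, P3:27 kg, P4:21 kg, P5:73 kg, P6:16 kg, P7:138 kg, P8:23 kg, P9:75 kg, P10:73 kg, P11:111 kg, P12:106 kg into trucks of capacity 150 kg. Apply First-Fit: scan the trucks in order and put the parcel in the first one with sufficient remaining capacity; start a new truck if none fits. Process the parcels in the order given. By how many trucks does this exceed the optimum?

1

First-Fit: [12,27,21,73,16] [141] [138] [23,75] [73] [111] [106] → 7 trucks.
Total size 816 kg; any packing needs at least ⌈816/150⌉ = 6 trucks.
An optimal packing achieves that bound: [141] [138,12] [111,27] [106,23,21] [75,73] [73,16] → 6 trucks.
Excess: 7 − 6 = 1.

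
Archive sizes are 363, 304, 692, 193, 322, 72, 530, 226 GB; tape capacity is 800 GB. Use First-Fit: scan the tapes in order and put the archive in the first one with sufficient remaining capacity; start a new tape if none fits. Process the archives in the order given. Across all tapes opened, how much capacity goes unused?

498

363 GB → tape 1 (remaining 437 GB)
304 GB → tape 1 (remaining 133 GB)
692 GB → tape 2 (remaining 108 GB)
193 GB → tape 3 (remaining 607 GB)
322 GB → tape 3 (remaining 285 GB)
72 GB → tape 1 (remaining 61 GB)
530 GB → tape 4 (remaining 270 GB)
226 GB → tape 3 (remaining 59 GB)
4 tapes × 800 GB = 3200 GB; used 2702 GB; unused 498 GB.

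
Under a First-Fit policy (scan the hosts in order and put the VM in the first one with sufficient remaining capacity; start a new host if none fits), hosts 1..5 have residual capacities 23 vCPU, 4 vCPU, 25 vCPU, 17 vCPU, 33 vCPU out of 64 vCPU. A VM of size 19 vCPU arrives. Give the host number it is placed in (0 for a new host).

1

Hosts with room: host 1 (23 vCPU), host 3 (25 vCPU), host 5 (33 vCPU).
The first with room is host 1.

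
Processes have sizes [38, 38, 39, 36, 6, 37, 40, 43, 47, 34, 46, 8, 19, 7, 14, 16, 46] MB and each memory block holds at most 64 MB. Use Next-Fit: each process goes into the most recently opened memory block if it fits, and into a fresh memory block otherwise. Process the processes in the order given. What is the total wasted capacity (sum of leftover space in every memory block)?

254

memory block 1: place 38 MB, 26 MB left
memory block 2: place 38 MB, 26 MB left
memory block 3: place 39 MB, 25 MB left
memory block 4: place 36 MB, 28 MB left
memory block 4: place 6 MB, 22 MB left
memory block 5: place 37 MB, 27 MB left
memory block 6: place 40 MB, 24 MB left
memory block 7: place 43 MB, 21 MB left
memory block 8: place 47 MB, 17 MB left
memory block 9: place 34 MB, 30 MB left
memory block 10: place 46 MB, 18 MB left
memory block 10: place 8 MB, 10 MB left
memory block 11: place 19 MB, 45 MB left
memory block 11: place 7 MB, 38 MB left
memory block 11: place 14 MB, 24 MB left
memory block 11: place 16 MB, 8 MB left
memory block 12: place 46 MB, 18 MB left
12 memory blocks × 64 MB = 768 MB; used 514 MB; unused 254 MB.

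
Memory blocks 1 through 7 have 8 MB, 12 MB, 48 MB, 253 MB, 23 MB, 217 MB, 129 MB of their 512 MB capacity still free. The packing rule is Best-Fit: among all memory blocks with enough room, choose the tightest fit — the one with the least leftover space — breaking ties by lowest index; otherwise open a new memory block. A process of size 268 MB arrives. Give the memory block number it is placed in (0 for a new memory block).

0

No memory block has ≥ 268 MB free, so a new memory block is opened.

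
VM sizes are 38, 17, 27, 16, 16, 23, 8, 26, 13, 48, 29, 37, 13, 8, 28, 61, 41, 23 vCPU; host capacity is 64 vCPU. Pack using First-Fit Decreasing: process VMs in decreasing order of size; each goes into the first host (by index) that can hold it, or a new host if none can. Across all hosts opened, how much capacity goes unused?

40

Sorted descending: 61, 48, 41, 38, 37, 29, 28, 27, 26, 23, 23, 17, 16, 16, 13, 13, 8, 8.
Put 61 vCPU in host 1; 3 vCPU remain.
Put 48 vCPU in host 2; 16 vCPU remain.
Put 41 vCPU in host 3; 23 vCPU remain.
Put 38 vCPU in host 4; 26 vCPU remain.
Put 37 vCPU in host 5; 27 vCPU remain.
Put 29 vCPU in host 6; 35 vCPU remain.
Put 28 vCPU in host 6; 7 vCPU remain.
Put 27 vCPU in host 5; 0 vCPU remain.
Put 26 vCPU in host 4; 0 vCPU remain.
Put 23 vCPU in host 3; 0 vCPU remain.
Put 23 vCPU in host 7; 41 vCPU remain.
Put 17 vCPU in host 7; 24 vCPU remain.
Put 16 vCPU in host 2; 0 vCPU remain.
Put 16 vCPU in host 7; 8 vCPU remain.
Put 13 vCPU in host 8; 51 vCPU remain.
Put 13 vCPU in host 8; 38 vCPU remain.
Put 8 vCPU in host 7; 0 vCPU remain.
Put 8 vCPU in host 8; 30 vCPU remain.
8 hosts × 64 vCPU = 512 vCPU; used 472 vCPU; unused 40 vCPU.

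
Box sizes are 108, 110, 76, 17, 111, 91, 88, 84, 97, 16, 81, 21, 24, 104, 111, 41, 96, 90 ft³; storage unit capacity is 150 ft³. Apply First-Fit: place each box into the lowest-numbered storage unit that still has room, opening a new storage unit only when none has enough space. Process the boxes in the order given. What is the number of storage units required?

13 storage units

Put 108 ft³ in storage unit 1; 42 ft³ remain.
Put 110 ft³ in storage unit 2; 40 ft³ remain.
Put 76 ft³ in storage unit 3; 74 ft³ remain.
Put 17 ft³ in storage unit 1; 25 ft³ remain.
Put 111 ft³ in storage unit 4; 39 ft³ remain.
Put 91 ft³ in storage unit 5; 59 ft³ remain.
Put 88 ft³ in storage unit 6; 62 ft³ remain.
Put 84 ft³ in storage unit 7; 66 ft³ remain.
Put 97 ft³ in storage unit 8; 53 ft³ remain.
Put 16 ft³ in storage unit 1; 9 ft³ remain.
Put 81 ft³ in storage unit 9; 69 ft³ remain.
Put 21 ft³ in storage unit 2; 19 ft³ remain.
Put 24 ft³ in storage unit 3; 50 ft³ remain.
Put 104 ft³ in storage unit 10; 46 ft³ remain.
Put 111 ft³ in storage unit 11; 39 ft³ remain.
Put 41 ft³ in storage unit 3; 9 ft³ remain.
Put 96 ft³ in storage unit 12; 54 ft³ remain.
Put 90 ft³ in storage unit 13; 60 ft³ remain.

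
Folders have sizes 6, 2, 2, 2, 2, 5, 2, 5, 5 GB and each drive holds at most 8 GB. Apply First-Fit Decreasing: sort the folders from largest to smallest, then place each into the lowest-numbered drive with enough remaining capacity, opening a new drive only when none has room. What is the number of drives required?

5

Sorted descending: 6, 5, 5, 5, 2, 2, 2, 2, 2.
Put 6 GB in drive 1; 2 GB remain.
Put 5 GB in drive 2; 3 GB remain.
Put 5 GB in drive 3; 3 GB remain.
Put 5 GB in drive 4; 3 GB remain.
Put 2 GB in drive 1; 0 GB remain.
Put 2 GB in drive 2; 1 GB remain.
Put 2 GB in drive 3; 1 GB remain.
Put 2 GB in drive 4; 1 GB remain.
Put 2 GB in drive 5; 6 GB remain.
Final drives: [6,2] [5,2] [5,2] [5,2] [2].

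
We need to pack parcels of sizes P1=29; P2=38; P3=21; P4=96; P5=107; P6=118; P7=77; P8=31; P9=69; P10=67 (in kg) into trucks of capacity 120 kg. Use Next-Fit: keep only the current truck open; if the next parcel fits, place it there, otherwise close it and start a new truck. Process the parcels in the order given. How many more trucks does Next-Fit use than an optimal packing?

1

Next-Fit: [29,38,21] [96] [107] [118] [77,31] [69] [67] → 7 trucks.
Total size 653 kg; any packing needs at least ⌈653/120⌉ = 6 trucks.
An optimal packing achieves that bound: [118] [107] [96,21] [77,38] [69,31] [67,29] → 6 trucks.
Excess: 7 − 6 = 1.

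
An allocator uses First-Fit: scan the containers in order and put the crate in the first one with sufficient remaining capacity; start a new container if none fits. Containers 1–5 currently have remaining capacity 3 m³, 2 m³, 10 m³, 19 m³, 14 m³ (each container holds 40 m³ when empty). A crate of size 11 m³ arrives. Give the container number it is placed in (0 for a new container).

Containers with room: container 4 (19 m³), container 5 (14 m³).
The first with room is container 4.

4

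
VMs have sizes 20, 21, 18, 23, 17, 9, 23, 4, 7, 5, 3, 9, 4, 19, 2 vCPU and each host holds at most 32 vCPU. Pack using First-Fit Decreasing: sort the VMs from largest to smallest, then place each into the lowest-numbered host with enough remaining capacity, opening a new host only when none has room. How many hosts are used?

Sorted descending: 23, 23, 21, 20, 19, 18, 17, 9, 9, 7, 5, 4, 4, 3, 2.
host 1: place 23 vCPU, 9 vCPU left
host 2: place 23 vCPU, 9 vCPU left
host 3: place 21 vCPU, 11 vCPU left
host 4: place 20 vCPU, 12 vCPU left
host 5: place 19 vCPU, 13 vCPU left
host 6: place 18 vCPU, 14 vCPU left
host 7: place 17 vCPU, 15 vCPU left
host 1: place 9 vCPU, 0 vCPU left
host 2: place 9 vCPU, 0 vCPU left
host 3: place 7 vCPU, 4 vCPU left
host 4: place 5 vCPU, 7 vCPU left
host 3: place 4 vCPU, 0 vCPU left
host 4: place 4 vCPU, 3 vCPU left
host 4: place 3 vCPU, 0 vCPU left
host 5: place 2 vCPU, 11 vCPU left
Final hosts: [23,9] [23,9] [21,7,4] [20,5,4,3] [19,2] [18] [17].

7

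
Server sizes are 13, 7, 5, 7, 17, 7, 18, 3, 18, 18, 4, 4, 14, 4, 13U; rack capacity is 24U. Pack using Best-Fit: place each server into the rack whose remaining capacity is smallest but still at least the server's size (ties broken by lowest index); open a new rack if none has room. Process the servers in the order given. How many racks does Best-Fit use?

8

rack 1: place 13U, 11U left
rack 1: place 7U, 4U left
rack 2: place 5U, 19U left
rack 2: place 7U, 12U left
rack 3: place 17U, 7U left
rack 3: place 7U, 0U left
rack 4: place 18U, 6U left
rack 1: place 3U, 1U left
rack 5: place 18U, 6U left
rack 6: place 18U, 6U left
rack 4: place 4U, 2U left
rack 5: place 4U, 2U left
rack 7: place 14U, 10U left
rack 6: place 4U, 2U left
rack 8: place 13U, 11U left
Final racks: [13,7,3] [5,7] [17,7] [18,4] [18,4] [18,4] [14] [13].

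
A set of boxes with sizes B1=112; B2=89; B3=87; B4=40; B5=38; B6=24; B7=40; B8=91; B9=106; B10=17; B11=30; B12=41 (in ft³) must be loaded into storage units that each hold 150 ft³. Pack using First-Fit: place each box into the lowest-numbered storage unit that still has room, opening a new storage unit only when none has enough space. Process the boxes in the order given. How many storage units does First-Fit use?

5

B1 (112 ft³) → storage unit 1 (remaining 38 ft³)
B2 (89 ft³) → storage unit 2 (remaining 61 ft³)
B3 (87 ft³) → storage unit 3 (remaining 63 ft³)
B4 (40 ft³) → storage unit 2 (remaining 21 ft³)
B5 (38 ft³) → storage unit 1 (remaining 0 ft³)
B6 (24 ft³) → storage unit 3 (remaining 39 ft³)
B7 (40 ft³) → storage unit 4 (remaining 110 ft³)
B8 (91 ft³) → storage unit 4 (remaining 19 ft³)
B9 (106 ft³) → storage unit 5 (remaining 44 ft³)
B10 (17 ft³) → storage unit 2 (remaining 4 ft³)
B11 (30 ft³) → storage unit 3 (remaining 9 ft³)
B12 (41 ft³) → storage unit 5 (remaining 3 ft³)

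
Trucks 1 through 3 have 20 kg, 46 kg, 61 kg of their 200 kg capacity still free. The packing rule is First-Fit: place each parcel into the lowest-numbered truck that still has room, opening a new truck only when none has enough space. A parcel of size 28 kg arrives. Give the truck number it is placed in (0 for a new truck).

Trucks with room: truck 2 (46 kg), truck 3 (61 kg).
The first with room is truck 2.

2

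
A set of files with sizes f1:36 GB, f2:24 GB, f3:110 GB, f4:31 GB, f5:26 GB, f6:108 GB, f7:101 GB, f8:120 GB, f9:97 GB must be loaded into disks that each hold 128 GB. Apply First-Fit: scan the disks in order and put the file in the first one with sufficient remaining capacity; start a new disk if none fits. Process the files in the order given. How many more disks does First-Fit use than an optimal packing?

First-Fit: [36,24,31,26] [110] [108] [101] [120] [97] → 6 disks.
Total size 653 GB; any packing needs at least ⌈653/128⌉ = 6 disks.
So 6 is already optimal.

0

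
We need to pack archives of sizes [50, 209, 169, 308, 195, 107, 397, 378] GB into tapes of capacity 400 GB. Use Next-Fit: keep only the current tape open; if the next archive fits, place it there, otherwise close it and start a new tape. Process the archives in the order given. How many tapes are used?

6 tapes

tape 1: place 50 GB, 350 GB left
tape 1: place 209 GB, 141 GB left
tape 2: place 169 GB, 231 GB left
tape 3: place 308 GB, 92 GB left
tape 4: place 195 GB, 205 GB left
tape 4: place 107 GB, 98 GB left
tape 5: place 397 GB, 3 GB left
tape 6: place 378 GB, 22 GB left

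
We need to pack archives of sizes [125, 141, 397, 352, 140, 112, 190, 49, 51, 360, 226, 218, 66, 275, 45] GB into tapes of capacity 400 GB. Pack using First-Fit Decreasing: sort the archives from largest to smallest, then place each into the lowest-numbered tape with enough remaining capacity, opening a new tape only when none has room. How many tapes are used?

Sorted descending: 397, 360, 352, 275, 226, 218, 190, 141, 140, 125, 112, 66, 51, 49, 45.
397 GB → tape 1 (remaining 3 GB)
360 GB → tape 2 (remaining 40 GB)
352 GB → tape 3 (remaining 48 GB)
275 GB → tape 4 (remaining 125 GB)
226 GB → tape 5 (remaining 174 GB)
218 GB → tape 6 (remaining 182 GB)
190 GB → tape 7 (remaining 210 GB)
141 GB → tape 5 (remaining 33 GB)
140 GB → tape 6 (remaining 42 GB)
125 GB → tape 4 (remaining 0 GB)
112 GB → tape 7 (remaining 98 GB)
66 GB → tape 7 (remaining 32 GB)
51 GB → tape 8 (remaining 349 GB)
49 GB → tape 8 (remaining 300 GB)
45 GB → tape 3 (remaining 3 GB)
Final tapes: [397] [360] [352,45] [275,125] [226,141] [218,140] [190,112,66] [51,49].

8 tapes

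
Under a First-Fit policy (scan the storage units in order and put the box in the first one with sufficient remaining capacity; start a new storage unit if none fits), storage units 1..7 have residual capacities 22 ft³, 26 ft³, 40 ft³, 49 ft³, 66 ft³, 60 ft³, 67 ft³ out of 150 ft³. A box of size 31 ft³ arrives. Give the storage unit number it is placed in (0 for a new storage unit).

Storage units with room: storage unit 3 (40 ft³), storage unit 4 (49 ft³), storage unit 5 (66 ft³), storage unit 6 (60 ft³), storage unit 7 (67 ft³).
The first with room is storage unit 3.

3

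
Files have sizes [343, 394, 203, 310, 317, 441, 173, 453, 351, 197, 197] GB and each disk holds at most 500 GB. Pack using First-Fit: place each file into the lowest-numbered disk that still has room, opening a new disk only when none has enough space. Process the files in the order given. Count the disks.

Put 343 GB in disk 1; 157 GB remain.
Put 394 GB in disk 2; 106 GB remain.
Put 203 GB in disk 3; 297 GB remain.
Put 310 GB in disk 4; 190 GB remain.
Put 317 GB in disk 5; 183 GB remain.
Put 441 GB in disk 6; 59 GB remain.
Put 173 GB in disk 3; 124 GB remain.
Put 453 GB in disk 7; 47 GB remain.
Put 351 GB in disk 8; 149 GB remain.
Put 197 GB in disk 9; 303 GB remain.
Put 197 GB in disk 9; 106 GB remain.
Final disks: [343] [394] [203,173] [310] [317] [441] [453] [351] [197,197].

9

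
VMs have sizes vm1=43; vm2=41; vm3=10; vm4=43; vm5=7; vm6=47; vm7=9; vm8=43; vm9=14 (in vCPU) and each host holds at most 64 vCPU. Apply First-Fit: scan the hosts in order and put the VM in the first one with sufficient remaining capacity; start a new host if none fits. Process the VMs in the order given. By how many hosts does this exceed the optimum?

0

First-Fit: [43,10,7] [41,9,14] [43] [47] [43] → 5 hosts.
Total size 257 vCPU; any packing needs at least ⌈257/64⌉ = 5 hosts.
So 5 is already optimal.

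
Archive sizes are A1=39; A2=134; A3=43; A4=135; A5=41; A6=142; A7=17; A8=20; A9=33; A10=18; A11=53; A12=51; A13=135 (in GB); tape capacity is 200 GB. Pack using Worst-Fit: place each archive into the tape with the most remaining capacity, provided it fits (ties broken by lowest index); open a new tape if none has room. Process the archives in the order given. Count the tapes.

5

tape 1: place A1 (39 GB), 161 GB left
tape 1: place A2 (134 GB), 27 GB left
tape 2: place A3 (43 GB), 157 GB left
tape 2: place A4 (135 GB), 22 GB left
tape 3: place A5 (41 GB), 159 GB left
tape 3: place A6 (142 GB), 17 GB left
tape 1: place A7 (17 GB), 10 GB left
tape 2: place A8 (20 GB), 2 GB left
tape 4: place A9 (33 GB), 167 GB left
tape 4: place A10 (18 GB), 149 GB left
tape 4: place A11 (53 GB), 96 GB left
tape 4: place A12 (51 GB), 45 GB left
tape 5: place A13 (135 GB), 65 GB left
Final tapes: [39,134,17] [43,135,20] [41,142] [33,18,53,51] [135].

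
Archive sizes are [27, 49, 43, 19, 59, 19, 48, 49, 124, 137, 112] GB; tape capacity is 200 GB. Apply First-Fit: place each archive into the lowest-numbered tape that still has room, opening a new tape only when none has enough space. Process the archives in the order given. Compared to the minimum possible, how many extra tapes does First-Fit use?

1

First-Fit: [27,49,43,19,59] [19,48,49] [124] [137] [112] → 5 tapes.
Total size 686 GB; any packing needs at least ⌈686/200⌉ = 4 tapes.
An optimal packing achieves that bound: [137,59] [124,49,27] [112,49,19,19] [48,43] → 4 tapes.
Excess: 5 − 4 = 1.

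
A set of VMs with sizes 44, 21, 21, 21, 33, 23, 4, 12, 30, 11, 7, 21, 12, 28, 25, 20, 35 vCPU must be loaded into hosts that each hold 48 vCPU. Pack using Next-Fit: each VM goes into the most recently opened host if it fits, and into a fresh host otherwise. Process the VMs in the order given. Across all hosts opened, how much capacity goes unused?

112

44 vCPU → host 1 (remaining 4 vCPU)
21 vCPU → host 2 (remaining 27 vCPU)
21 vCPU → host 2 (remaining 6 vCPU)
21 vCPU → host 3 (remaining 27 vCPU)
33 vCPU → host 4 (remaining 15 vCPU)
23 vCPU → host 5 (remaining 25 vCPU)
4 vCPU → host 5 (remaining 21 vCPU)
12 vCPU → host 5 (remaining 9 vCPU)
30 vCPU → host 6 (remaining 18 vCPU)
11 vCPU → host 6 (remaining 7 vCPU)
7 vCPU → host 6 (remaining 0 vCPU)
21 vCPU → host 7 (remaining 27 vCPU)
12 vCPU → host 7 (remaining 15 vCPU)
28 vCPU → host 8 (remaining 20 vCPU)
25 vCPU → host 9 (remaining 23 vCPU)
20 vCPU → host 9 (remaining 3 vCPU)
35 vCPU → host 10 (remaining 13 vCPU)
10 hosts × 48 vCPU = 480 vCPU; used 368 vCPU; unused 112 vCPU.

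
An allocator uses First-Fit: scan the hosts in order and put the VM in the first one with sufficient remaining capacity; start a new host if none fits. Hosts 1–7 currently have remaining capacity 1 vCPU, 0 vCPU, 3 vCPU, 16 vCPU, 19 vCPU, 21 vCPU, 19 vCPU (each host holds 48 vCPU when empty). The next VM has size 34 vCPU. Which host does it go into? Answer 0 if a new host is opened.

0

No host has ≥ 34 vCPU free, so a new host is opened.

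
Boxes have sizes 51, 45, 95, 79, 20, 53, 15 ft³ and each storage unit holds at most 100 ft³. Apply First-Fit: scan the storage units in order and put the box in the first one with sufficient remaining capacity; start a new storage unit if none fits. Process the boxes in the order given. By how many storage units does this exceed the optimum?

First-Fit: [51,45] [95] [79,20] [53,15] → 4 storage units.
Total size 358 ft³; any packing needs at least ⌈358/100⌉ = 4 storage units.
So 4 is already optimal.

0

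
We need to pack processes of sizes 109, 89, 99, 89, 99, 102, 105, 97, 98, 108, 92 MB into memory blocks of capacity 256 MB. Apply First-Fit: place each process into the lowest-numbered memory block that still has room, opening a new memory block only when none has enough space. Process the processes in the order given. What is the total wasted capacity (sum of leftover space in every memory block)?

449

Put 109 MB in memory block 1; 147 MB remain.
Put 89 MB in memory block 1; 58 MB remain.
Put 99 MB in memory block 2; 157 MB remain.
Put 89 MB in memory block 2; 68 MB remain.
Put 99 MB in memory block 3; 157 MB remain.
Put 102 MB in memory block 3; 55 MB remain.
Put 105 MB in memory block 4; 151 MB remain.
Put 97 MB in memory block 4; 54 MB remain.
Put 98 MB in memory block 5; 158 MB remain.
Put 108 MB in memory block 5; 50 MB remain.
Put 92 MB in memory block 6; 164 MB remain.
6 memory blocks × 256 MB = 1536 MB; used 1087 MB; unused 449 MB.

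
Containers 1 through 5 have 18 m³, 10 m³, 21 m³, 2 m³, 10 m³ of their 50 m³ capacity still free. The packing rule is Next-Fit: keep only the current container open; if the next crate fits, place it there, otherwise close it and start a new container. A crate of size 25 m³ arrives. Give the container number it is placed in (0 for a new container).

0

Next-Fit only looks at container 5, which has 10 m³ free.
25 m³ does not fit, so a new container is opened.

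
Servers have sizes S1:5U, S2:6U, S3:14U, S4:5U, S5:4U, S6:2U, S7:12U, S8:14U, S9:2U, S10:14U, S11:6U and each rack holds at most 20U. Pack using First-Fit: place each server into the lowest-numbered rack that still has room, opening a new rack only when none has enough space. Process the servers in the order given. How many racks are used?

Put S1 (5U) in rack 1; 15U remain.
Put S2 (6U) in rack 1; 9U remain.
Put S3 (14U) in rack 2; 6U remain.
Put S4 (5U) in rack 1; 4U remain.
Put S5 (4U) in rack 1; 0U remain.
Put S6 (2U) in rack 2; 4U remain.
Put S7 (12U) in rack 3; 8U remain.
Put S8 (14U) in rack 4; 6U remain.
Put S9 (2U) in rack 2; 2U remain.
Put S10 (14U) in rack 5; 6U remain.
Put S11 (6U) in rack 3; 2U remain.
Final racks: [5,6,5,4] [14,2,2] [12,6] [14] [14].

5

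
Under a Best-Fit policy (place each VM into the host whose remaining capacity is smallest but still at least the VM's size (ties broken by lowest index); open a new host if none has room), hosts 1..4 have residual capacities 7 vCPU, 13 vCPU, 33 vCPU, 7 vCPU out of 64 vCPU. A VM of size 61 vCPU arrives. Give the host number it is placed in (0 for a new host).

No host has ≥ 61 vCPU free, so a new host is opened.

0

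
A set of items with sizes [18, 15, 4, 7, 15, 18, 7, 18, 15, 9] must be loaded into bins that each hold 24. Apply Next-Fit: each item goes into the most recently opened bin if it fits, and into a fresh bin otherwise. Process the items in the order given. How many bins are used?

7

Put 18 in bin 1; 6 remain.
Put 15 in bin 2; 9 remain.
Put 4 in bin 2; 5 remain.
Put 7 in bin 3; 17 remain.
Put 15 in bin 3; 2 remain.
Put 18 in bin 4; 6 remain.
Put 7 in bin 5; 17 remain.
Put 18 in bin 6; 6 remain.
Put 15 in bin 7; 9 remain.
Put 9 in bin 7; 0 remain.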